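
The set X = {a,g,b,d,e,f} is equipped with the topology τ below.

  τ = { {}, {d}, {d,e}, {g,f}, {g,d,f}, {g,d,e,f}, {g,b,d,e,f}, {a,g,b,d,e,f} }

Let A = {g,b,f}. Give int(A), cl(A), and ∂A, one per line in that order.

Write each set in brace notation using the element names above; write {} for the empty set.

int(A) = {g,f}
cl(A)  = {a,g,b,f}
∂A     = {a,b}

U open, U⊆A: {}, {g,f}. int(A) = ⋃ = {g,f}
X∖A={a,d,e}, int(X∖A)={d,e}, hence cl(A)={a,g,b,f}
∂A: remove int from cl → {a,b}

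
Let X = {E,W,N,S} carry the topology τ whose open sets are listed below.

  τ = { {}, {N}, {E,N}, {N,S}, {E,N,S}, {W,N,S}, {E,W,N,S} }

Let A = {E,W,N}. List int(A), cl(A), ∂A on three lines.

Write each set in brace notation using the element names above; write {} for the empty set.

int(A) = {E,N}
cl(A)  = {E,W,N,S}
∂A     = {W,S}

interior: largest open inside A is {E,N} (from {}, {N}, {E,N})
cl via duality: int({S}) = {}, so X∖{} = {E,W,N,S}
cl∖int = {W,S}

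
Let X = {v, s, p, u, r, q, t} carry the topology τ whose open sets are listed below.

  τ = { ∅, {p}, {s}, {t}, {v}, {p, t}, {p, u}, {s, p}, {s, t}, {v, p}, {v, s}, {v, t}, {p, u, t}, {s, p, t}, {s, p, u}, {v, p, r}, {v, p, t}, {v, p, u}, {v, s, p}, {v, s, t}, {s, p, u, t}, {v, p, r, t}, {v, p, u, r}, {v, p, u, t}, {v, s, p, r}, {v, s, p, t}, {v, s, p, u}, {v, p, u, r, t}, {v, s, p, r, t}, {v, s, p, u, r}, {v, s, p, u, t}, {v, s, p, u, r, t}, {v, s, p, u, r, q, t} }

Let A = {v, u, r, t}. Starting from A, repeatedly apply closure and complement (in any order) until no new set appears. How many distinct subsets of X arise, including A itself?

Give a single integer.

8

closure: X∖int(X∖A) = X∖{s, p} = {v, u, r, q, t}
Let k=closure and c=complement:
  1. A     = {v, u, r, t}
  2. kA    = {v, u, r, q, t}
  3. cA    = {s, p, q}
  4. ckA   = {s, p}
  5. kcA   = {s, p, u, r, q}
  6. ckcA  = {v, t}
  7. kckcA = {v, r, q, t}
  8. ckckcA = {s, p, u}
— saturated at 8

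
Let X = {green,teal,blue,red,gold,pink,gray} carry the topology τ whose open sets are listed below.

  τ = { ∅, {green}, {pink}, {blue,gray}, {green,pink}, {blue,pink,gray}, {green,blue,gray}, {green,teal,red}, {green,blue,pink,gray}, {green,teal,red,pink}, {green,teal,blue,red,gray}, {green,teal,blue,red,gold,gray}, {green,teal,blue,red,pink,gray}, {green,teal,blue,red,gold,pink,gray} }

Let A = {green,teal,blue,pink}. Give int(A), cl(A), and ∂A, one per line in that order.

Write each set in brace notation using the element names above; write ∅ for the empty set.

interior: largest open inside A is {green,pink} (from ∅, {pink}, {green}, {green,pink})
cl via duality: int({red,gold,gray}) = ∅, so X∖∅ = {green,teal,blue,red,gold,pink,gray}
cl∖int = {teal,blue,red,gold,gray}

int(A) = {green,pink}
cl(A)  = {green,teal,blue,red,gold,pink,gray}
∂A     = {teal,blue,red,gold,gray}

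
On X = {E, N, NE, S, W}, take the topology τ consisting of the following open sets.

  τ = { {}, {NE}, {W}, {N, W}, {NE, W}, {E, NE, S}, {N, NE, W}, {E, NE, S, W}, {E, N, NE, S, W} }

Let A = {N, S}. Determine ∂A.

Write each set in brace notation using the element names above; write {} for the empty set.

{E, N, S}

U open, U⊆A: {}. int(A) = ⋃ = {}
X∖A={E, NE, W}, int(X∖A)={NE, W}, hence cl(A)={E, N, S}
∂A: remove int from cl → {E, N, S}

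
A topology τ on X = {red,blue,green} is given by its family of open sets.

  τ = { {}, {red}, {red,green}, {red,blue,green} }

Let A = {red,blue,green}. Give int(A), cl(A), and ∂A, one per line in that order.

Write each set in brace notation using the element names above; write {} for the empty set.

int(A) = {red,blue,green}
cl(A)  = {red,blue,green}
∂A     = {}

interior: largest open inside A is {red,blue,green} (from {}, {red}, {red,green}, {red,blue,green})
cl via duality: int({}) = {}, so X∖{} = {red,blue,green}
cl∖int = {}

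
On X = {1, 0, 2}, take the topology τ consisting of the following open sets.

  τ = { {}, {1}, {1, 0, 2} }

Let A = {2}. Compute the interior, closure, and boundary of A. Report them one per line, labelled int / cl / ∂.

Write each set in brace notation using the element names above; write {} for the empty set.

int(A) = {}
cl(A)  = {0, 2}
∂A     = {0, 2}

open subsets of A: {}; so int(A) = {}
closure: X∖int(X∖A) = X∖{1} = {0, 2}
∂A = {0, 2} minus {} = {0, 2}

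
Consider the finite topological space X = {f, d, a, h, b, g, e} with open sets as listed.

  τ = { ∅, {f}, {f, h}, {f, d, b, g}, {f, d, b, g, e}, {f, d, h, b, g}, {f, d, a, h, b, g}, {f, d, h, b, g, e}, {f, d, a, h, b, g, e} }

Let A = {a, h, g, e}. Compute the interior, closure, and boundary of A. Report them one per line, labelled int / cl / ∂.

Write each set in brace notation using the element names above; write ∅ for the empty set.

opens ⊆ A: ∅; union → int = ∅
complement {f, d, b}; its interior {f}; cl(A) = X∖{f} = {d, a, h, b, g, e}
boundary = {d, a, h, b, g, e} ∖ ∅ = {d, a, h, b, g, e}

int(A) = ∅
cl(A)  = {d, a, h, b, g, e}
∂A     = {d, a, h, b, g, e}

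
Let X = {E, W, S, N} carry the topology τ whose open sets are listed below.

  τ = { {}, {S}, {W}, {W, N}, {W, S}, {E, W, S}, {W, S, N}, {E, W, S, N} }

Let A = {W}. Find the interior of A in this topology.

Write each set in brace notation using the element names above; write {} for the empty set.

{W}

U open, U⊆A: {}, {W}. int(A) = ⋃ = {W}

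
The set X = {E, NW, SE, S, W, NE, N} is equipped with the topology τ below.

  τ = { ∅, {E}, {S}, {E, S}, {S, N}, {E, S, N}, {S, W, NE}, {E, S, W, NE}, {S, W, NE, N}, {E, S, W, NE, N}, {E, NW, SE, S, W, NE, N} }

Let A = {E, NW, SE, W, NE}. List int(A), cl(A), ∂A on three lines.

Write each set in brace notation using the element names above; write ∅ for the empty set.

opens ⊆ A: ∅, {E}; union → int = {E}
complement {S, N}; its interior {S, N}; cl(A) = X∖{S, N} = {E, NW, SE, W, NE}
boundary = {E, NW, SE, W, NE} ∖ {E} = {NW, SE, W, NE}

int(A) = {E}
cl(A)  = {E, NW, SE, W, NE}
∂A     = {NW, SE, W, NE}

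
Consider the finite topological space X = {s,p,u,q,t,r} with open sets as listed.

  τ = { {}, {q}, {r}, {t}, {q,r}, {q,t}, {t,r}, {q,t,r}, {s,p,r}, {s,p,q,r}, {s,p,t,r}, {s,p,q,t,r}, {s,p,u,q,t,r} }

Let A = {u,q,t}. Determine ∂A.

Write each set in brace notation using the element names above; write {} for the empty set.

{u}

opens ⊆ A: {}, {t}, {q}, {q,t}; union → int = {q,t}
complement {s,p,r}; its interior {s,p,r}; cl(A) = X∖{s,p,r} = {u,q,t}
boundary = {u,q,t} ∖ {q,t} = {u}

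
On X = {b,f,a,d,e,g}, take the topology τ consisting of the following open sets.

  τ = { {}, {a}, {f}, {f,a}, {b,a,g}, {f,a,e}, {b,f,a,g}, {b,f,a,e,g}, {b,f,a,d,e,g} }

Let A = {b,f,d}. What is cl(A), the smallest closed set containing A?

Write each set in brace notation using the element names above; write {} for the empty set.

complement {a,e,g}; its interior {a}; cl(A) = X∖{a} = {b,f,d,e,g}

{b,f,d,e,g}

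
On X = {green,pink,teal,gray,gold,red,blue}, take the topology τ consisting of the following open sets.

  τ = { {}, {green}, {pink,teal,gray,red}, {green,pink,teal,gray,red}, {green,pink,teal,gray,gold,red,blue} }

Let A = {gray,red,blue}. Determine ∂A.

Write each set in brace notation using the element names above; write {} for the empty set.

{pink,teal,gray,gold,red,blue}

open subsets of A: {}; so int(A) = {}
closure: X∖int(X∖A) = X∖{green} = {pink,teal,gray,gold,red,blue}
∂A = {pink,teal,gray,gold,red,blue} minus {} = {pink,teal,gray,gold,red,blue}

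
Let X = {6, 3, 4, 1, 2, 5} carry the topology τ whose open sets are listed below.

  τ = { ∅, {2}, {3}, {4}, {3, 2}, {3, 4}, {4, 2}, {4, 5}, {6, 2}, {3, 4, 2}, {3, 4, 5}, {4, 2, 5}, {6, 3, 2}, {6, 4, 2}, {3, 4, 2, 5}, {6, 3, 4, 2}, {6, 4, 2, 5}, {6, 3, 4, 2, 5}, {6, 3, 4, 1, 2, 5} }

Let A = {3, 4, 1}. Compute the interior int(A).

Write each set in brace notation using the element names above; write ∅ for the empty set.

open subsets of A: ∅, {4}, {3}, {3, 4}; so int(A) = {3, 4}

{3, 4}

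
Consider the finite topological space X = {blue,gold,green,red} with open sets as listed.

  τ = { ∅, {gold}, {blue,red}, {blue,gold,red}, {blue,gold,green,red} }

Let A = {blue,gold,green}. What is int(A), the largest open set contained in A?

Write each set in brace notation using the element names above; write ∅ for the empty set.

{gold}

opens ⊆ A: ∅, {gold}; union → int = {gold}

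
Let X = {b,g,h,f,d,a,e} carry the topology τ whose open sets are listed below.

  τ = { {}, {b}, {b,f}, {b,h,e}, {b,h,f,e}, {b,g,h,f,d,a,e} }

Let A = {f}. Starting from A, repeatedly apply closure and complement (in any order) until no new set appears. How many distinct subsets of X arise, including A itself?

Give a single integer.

6

X∖A={b,g,h,d,a,e}, int(X∖A)={b,h,e}, hence cl(A)={g,f,d,a}
Orbit (k=closure, c=complement):
  1. A     = {f}
  2. kA    = {g,f,d,a}
  3. cA    = {b,g,h,d,a,e}
  4. ckA   = {b,h,e}
  5. kcA   = {b,g,h,f,d,a,e}
  6. ckcA  = {}
(closed under both — stop)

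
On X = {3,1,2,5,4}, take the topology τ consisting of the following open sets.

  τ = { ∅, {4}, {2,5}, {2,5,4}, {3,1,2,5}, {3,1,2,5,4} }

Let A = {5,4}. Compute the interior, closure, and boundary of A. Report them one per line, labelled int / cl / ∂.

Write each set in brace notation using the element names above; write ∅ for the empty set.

int(A) = {4}
cl(A)  = {3,1,2,5,4}
∂A     = {3,1,2,5}

interior: largest open inside A is {4} (from ∅, {4})
cl via duality: int({3,1,2}) = ∅, so X∖∅ = {3,1,2,5,4}
cl∖int = {3,1,2,5}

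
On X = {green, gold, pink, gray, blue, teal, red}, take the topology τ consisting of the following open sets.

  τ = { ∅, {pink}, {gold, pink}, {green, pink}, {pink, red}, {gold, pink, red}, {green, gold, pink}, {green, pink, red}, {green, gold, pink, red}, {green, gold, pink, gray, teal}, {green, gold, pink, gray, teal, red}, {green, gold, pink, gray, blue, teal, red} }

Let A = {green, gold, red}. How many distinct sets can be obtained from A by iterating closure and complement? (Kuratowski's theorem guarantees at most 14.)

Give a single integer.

6

closure: X∖int(X∖A) = X∖{pink} = {green, gold, gray, blue, teal, red}
Let k=closure and c=complement:
  1. A     = {green, gold, red}
  2. kA    = {green, gold, gray, blue, teal, red}
  3. cA    = {pink, gray, blue, teal}
  4. ckA   = {pink}
  5. kcA   = {green, gold, pink, gray, blue, teal, red}
  6. ckcA  = ∅
— saturated at 6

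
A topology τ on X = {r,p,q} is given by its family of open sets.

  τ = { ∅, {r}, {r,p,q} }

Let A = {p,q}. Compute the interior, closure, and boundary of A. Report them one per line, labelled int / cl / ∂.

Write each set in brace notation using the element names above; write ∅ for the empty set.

interior: largest open inside A is ∅ (from ∅)
cl via duality: int({r}) = {r}, so X∖{r} = {p,q}
cl∖int = {p,q}

int(A) = ∅
cl(A)  = {p,q}
∂A     = {p,q}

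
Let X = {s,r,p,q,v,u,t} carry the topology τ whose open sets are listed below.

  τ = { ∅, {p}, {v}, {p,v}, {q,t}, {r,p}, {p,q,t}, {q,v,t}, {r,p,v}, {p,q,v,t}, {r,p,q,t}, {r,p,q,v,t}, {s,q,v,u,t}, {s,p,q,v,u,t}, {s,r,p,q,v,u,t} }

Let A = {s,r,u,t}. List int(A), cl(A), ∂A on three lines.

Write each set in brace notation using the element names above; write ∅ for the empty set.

int(A) = ∅
cl(A)  = {s,r,q,u,t}
∂A     = {s,r,q,u,t}

interior: largest open inside A is ∅ (from ∅)
cl via duality: int({p,q,v}) = {p,v}, so X∖{p,v} = {s,r,q,u,t}
cl∖int = {s,r,q,u,t}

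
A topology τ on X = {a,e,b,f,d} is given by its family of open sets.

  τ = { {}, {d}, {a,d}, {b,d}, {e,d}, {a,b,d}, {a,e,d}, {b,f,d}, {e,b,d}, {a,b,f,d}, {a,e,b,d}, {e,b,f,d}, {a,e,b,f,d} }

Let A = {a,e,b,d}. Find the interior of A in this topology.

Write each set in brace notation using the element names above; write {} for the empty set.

{a,e,b,d}

interior: largest open inside A is {a,e,b,d} (from {}, {d}, {e,d}, {a,d}, {b,d}, {e,b,d}, {a,b,d}, {a,e,d}, {a,e,b,d})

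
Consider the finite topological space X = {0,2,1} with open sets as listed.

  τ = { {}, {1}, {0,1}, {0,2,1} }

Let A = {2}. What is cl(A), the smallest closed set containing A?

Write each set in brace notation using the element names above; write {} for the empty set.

{2}

cl via duality: int({0,1}) = {0,1}, so X∖{0,1} = {2}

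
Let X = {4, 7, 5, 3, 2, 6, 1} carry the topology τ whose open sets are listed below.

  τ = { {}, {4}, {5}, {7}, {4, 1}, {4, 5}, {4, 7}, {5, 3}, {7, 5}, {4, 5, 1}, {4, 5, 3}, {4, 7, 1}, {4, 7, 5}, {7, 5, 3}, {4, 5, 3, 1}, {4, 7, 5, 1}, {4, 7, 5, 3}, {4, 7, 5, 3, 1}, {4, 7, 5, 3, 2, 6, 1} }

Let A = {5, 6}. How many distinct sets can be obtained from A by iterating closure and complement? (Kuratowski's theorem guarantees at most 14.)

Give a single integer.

X∖A={4, 7, 3, 2, 1}, int(X∖A)={4, 7, 1}, hence cl(A)={5, 3, 2, 6}
Orbit (k=closure, c=complement):
  1. A     = {5, 6}
  2. kA    = {5, 3, 2, 6}
  3. cA    = {4, 7, 3, 2, 1}
  4. ckA   = {4, 7, 1}
  5. kcA   = {4, 7, 3, 2, 6, 1}
  6. kckA  = {4, 7, 2, 6, 1}
  7. ckcA  = {5}
  8. ckckA = {5, 3}
(closed under both — stop)

8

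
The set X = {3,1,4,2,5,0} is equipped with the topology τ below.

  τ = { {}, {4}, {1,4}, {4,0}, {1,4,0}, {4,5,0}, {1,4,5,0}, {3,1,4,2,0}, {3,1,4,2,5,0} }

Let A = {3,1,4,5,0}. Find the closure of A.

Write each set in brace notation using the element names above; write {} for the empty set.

X∖A={2}, int(X∖A)={}, hence cl(A)={3,1,4,2,5,0}

{3,1,4,2,5,0}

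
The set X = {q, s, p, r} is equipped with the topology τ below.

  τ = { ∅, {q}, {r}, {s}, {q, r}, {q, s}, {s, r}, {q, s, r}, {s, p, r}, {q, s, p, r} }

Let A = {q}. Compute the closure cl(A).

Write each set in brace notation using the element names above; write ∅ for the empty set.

{q}

complement {s, p, r}; its interior {s, p, r}; cl(A) = X∖{s, p, r} = {q}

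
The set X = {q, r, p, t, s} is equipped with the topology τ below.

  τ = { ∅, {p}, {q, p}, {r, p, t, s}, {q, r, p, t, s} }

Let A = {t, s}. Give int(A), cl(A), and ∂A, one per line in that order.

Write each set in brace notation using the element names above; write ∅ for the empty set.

int(A) = ∅
cl(A)  = {r, t, s}
∂A     = {r, t, s}

open subsets of A: ∅; so int(A) = ∅
closure: X∖int(X∖A) = X∖{q, p} = {r, t, s}
∂A = {r, t, s} minus ∅ = {r, t, s}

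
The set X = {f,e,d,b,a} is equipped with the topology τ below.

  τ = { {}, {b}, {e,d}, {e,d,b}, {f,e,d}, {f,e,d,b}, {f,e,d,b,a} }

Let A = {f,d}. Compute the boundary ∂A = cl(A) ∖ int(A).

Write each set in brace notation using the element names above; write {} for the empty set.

{f,e,d,a}

interior: largest open inside A is {} (from {})
cl via duality: int({e,b,a}) = {b}, so X∖{b} = {f,e,d,a}
cl∖int = {f,e,d,a}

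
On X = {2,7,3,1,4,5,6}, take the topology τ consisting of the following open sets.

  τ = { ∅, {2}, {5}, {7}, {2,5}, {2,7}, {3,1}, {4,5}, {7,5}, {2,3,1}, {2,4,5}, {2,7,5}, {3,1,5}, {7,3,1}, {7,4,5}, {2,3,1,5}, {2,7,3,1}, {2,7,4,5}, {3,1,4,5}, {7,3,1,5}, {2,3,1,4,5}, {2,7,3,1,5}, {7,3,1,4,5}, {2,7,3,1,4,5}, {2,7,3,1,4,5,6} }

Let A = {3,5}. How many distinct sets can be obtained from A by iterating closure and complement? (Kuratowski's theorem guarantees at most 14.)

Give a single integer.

closure: X∖int(X∖A) = X∖{2,7} = {3,1,4,5,6}
Let k=closure and c=complement:
  1. A     = {3,5}
  2. kA    = {3,1,4,5,6}
  3. cA    = {2,7,1,4,6}
  4. ckA   = {2,7}
  5. kcA   = {2,7,3,1,4,6}
  6. kckA  = {2,7,6}
  7. ckcA  = {5}
  8. ckckA = {3,1,4,5}
  9. kckcA = {4,5,6}
  10. ckckcA = {2,7,3,1}
  11. kckckcA = {2,7,3,1,6}
  12. ckckckcA = {4,5}
— saturated at 12

12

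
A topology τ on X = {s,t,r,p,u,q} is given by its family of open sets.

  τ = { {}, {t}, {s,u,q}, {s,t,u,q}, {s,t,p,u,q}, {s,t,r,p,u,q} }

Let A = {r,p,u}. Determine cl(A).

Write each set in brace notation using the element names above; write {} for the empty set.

{s,r,p,u,q}

complement {s,t,q}; its interior {t}; cl(A) = X∖{t} = {s,r,p,u,q}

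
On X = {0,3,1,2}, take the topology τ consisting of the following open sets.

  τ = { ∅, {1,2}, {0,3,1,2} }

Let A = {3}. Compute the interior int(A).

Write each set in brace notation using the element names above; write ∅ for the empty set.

U open, U⊆A: ∅. int(A) = ⋃ = ∅

∅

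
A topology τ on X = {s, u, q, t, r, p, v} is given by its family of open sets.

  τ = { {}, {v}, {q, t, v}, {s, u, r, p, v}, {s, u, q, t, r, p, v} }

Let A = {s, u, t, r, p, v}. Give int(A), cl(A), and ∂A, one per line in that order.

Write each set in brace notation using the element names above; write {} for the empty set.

int(A) = {s, u, r, p, v}
cl(A)  = {s, u, q, t, r, p, v}
∂A     = {q, t}

U open, U⊆A: {}, {v}, {s, u, r, p, v}. int(A) = ⋃ = {s, u, r, p, v}
X∖A={q}, int(X∖A)={}, hence cl(A)={s, u, q, t, r, p, v}
∂A: remove int from cl → {q, t}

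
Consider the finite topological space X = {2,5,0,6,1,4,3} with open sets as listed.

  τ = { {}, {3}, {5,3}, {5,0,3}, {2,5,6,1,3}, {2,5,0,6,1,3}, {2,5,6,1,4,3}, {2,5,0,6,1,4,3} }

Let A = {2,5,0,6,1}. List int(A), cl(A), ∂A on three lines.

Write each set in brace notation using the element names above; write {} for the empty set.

int(A) = {}
cl(A)  = {2,5,0,6,1,4}
∂A     = {2,5,0,6,1,4}

opens ⊆ A: {}; union → int = {}
complement {4,3}; its interior {3}; cl(A) = X∖{3} = {2,5,0,6,1,4}
boundary = {2,5,0,6,1,4} ∖ {} = {2,5,0,6,1,4}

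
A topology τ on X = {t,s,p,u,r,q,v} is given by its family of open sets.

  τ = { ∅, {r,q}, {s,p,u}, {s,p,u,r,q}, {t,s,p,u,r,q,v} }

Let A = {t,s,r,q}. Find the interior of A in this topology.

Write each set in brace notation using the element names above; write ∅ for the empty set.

{r,q}

interior: largest open inside A is {r,q} (from ∅, {r,q})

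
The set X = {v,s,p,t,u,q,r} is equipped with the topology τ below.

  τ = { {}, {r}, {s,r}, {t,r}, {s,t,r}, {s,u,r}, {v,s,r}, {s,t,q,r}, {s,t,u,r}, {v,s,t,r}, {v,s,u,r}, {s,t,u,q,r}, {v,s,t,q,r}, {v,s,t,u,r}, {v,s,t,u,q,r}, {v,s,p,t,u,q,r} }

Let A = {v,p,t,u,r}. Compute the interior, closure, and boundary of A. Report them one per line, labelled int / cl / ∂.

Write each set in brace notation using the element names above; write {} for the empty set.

U open, U⊆A: {}, {r}, {t,r}. int(A) = ⋃ = {t,r}
X∖A={s,q}, int(X∖A)={}, hence cl(A)={v,s,p,t,u,q,r}
∂A: remove int from cl → {v,s,p,u,q}

int(A) = {t,r}
cl(A)  = {v,s,p,t,u,q,r}
∂A     = {v,s,p,u,q}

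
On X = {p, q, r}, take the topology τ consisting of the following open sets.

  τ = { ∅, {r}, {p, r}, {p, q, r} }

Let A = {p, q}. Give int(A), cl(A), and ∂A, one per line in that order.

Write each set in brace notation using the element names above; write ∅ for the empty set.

int(A) = ∅
cl(A)  = {p, q}
∂A     = {p, q}

opens ⊆ A: ∅; union → int = ∅
complement {r}; its interior {r}; cl(A) = X∖{r} = {p, q}
boundary = {p, q} ∖ ∅ = {p, q}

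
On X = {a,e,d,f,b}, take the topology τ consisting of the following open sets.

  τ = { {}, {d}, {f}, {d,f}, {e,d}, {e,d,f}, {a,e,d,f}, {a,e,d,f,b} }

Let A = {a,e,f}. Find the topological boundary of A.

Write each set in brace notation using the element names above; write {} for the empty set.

interior: largest open inside A is {f} (from {}, {f})
cl via duality: int({d,b}) = {d}, so X∖{d} = {a,e,f,b}
cl∖int = {a,e,b}

{a,e,b}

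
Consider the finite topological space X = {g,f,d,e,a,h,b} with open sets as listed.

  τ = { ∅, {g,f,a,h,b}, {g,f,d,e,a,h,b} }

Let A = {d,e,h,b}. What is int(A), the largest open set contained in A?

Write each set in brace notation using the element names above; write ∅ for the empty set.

∅

open subsets of A: ∅; so int(A) = ∅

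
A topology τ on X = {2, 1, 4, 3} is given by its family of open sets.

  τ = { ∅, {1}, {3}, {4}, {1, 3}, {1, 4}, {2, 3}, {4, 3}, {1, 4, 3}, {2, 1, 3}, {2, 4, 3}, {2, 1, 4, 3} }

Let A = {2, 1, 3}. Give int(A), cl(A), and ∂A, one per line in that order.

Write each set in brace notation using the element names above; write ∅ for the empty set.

int(A) = {2, 1, 3}
cl(A)  = {2, 1, 3}
∂A     = ∅

opens ⊆ A: ∅, {3}, {1}, {1, 3}, {2, 3}, {2, 1, 3}; union → int = {2, 1, 3}
complement {4}; its interior {4}; cl(A) = X∖{4} = {2, 1, 3}
boundary = {2, 1, 3} ∖ {2, 1, 3} = ∅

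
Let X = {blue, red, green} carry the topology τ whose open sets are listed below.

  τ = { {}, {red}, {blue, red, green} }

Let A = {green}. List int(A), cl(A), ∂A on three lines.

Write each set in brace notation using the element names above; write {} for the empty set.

opens ⊆ A: {}; union → int = {}
complement {blue, red}; its interior {red}; cl(A) = X∖{red} = {blue, green}
boundary = {blue, green} ∖ {} = {blue, green}

int(A) = {}
cl(A)  = {blue, green}
∂A     = {blue, green}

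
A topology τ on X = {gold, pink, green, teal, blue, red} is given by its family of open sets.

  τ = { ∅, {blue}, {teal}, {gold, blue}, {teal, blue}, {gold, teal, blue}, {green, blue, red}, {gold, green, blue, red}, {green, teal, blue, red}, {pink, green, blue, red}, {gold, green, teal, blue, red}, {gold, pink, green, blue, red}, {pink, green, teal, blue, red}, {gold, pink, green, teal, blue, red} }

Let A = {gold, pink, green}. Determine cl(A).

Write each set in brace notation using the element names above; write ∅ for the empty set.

{gold, pink, green, red}

closure: X∖int(X∖A) = X∖{teal, blue} = {gold, pink, green, red}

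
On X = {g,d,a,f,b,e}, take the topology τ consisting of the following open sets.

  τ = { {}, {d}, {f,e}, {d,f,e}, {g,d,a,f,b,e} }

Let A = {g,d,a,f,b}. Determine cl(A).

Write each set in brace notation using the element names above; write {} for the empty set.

{g,d,a,f,b,e}

X∖A={e}, int(X∖A)={}, hence cl(A)={g,d,a,f,b,e}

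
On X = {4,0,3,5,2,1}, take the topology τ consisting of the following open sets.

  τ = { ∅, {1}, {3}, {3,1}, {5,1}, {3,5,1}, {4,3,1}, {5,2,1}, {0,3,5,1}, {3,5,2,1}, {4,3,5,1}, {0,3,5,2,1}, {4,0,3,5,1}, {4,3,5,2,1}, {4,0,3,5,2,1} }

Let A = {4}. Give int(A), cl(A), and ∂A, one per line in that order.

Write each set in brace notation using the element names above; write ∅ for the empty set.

int(A) = ∅
cl(A)  = {4}
∂A     = {4}

opens ⊆ A: ∅; union → int = ∅
complement {0,3,5,2,1}; its interior {0,3,5,2,1}; cl(A) = X∖{0,3,5,2,1} = {4}
boundary = {4} ∖ ∅ = {4}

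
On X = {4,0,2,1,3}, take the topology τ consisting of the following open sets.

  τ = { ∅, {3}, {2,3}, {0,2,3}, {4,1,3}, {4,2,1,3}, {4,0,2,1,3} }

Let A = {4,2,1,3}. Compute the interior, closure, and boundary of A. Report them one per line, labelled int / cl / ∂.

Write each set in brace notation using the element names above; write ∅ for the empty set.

opens ⊆ A: ∅, {3}, {2,3}, {4,1,3}, {4,2,1,3}; union → int = {4,2,1,3}
complement {0}; its interior ∅; cl(A) = X∖∅ = {4,0,2,1,3}
boundary = {4,0,2,1,3} ∖ {4,2,1,3} = {0}

int(A) = {4,2,1,3}
cl(A)  = {4,0,2,1,3}
∂A     = {0}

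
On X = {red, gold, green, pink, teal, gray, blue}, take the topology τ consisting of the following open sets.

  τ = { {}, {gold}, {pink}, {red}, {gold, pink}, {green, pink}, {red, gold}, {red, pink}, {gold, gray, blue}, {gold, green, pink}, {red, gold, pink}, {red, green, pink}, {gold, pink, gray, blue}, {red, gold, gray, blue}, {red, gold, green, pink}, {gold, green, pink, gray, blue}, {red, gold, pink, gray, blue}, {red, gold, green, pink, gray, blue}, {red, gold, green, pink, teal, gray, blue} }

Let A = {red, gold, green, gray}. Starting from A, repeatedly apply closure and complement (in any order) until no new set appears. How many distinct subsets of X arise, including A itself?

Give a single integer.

cl via duality: int({pink, teal, blue}) = {pink}, so X∖{pink} = {red, gold, green, teal, gray, blue}
Write k for closure, c for complement:
  1. A     = {red, gold, green, gray}
  2. kA    = {red, gold, green, teal, gray, blue}
  3. cA    = {pink, teal, blue}
  4. ckA   = {pink}
  5. kcA   = {green, pink, teal, gray, blue}
  6. kckA  = {green, pink, teal}
  7. ckcA  = {red, gold}
  8. ckckA = {red, gold, gray, blue}
  9. kckcA = {red, gold, teal, gray, blue}
  10. ckckcA = {green, pink}
applying k or c yields no new set

10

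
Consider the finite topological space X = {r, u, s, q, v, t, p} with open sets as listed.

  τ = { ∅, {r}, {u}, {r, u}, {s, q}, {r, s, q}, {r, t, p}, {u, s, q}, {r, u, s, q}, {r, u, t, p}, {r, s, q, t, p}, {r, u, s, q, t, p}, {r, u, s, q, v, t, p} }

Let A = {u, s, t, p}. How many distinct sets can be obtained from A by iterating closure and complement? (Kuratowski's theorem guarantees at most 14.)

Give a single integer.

closure: X∖int(X∖A) = X∖{r} = {u, s, q, v, t, p}
Let k=closure and c=complement:
  1. A     = {u, s, t, p}
  2. kA    = {u, s, q, v, t, p}
  3. cA    = {r, q, v}
  4. ckA   = {r}
  5. kcA   = {r, s, q, v, t, p}
  6. kckA  = {r, v, t, p}
  7. ckcA  = {u}
  8. ckckA = {u, s, q}
  9. kckcA = {u, v}
  10. kckckA = {u, s, q, v}
  11. ckckcA = {r, s, q, t, p}
  12. ckckckA = {r, t, p}
— saturated at 12

12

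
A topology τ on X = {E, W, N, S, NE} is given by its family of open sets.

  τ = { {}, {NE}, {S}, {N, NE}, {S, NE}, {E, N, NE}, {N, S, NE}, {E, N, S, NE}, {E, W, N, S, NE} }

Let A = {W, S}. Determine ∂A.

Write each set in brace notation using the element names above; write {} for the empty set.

U open, U⊆A: {}, {S}. int(A) = ⋃ = {S}
X∖A={E, N, NE}, int(X∖A)={E, N, NE}, hence cl(A)={W, S}
∂A: remove int from cl → {W}

{W}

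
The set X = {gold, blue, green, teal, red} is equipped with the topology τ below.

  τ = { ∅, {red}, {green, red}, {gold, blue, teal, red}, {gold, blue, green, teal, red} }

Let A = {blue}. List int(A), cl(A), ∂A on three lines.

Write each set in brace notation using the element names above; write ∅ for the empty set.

int(A) = ∅
cl(A)  = {gold, blue, teal}
∂A     = {gold, blue, teal}

interior: largest open inside A is ∅ (from ∅)
cl via duality: int({gold, green, teal, red}) = {green, red}, so X∖{green, red} = {gold, blue, teal}
cl∖int = {gold, blue, teal}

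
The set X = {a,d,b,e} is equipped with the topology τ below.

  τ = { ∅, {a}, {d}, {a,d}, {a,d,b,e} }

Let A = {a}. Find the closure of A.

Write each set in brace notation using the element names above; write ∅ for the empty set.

{a,b,e}

closure: X∖int(X∖A) = X∖{d} = {a,b,e}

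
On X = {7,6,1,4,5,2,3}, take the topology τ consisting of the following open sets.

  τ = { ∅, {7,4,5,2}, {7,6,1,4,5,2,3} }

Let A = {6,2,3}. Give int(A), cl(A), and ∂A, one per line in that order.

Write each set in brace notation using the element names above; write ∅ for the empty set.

int(A) = ∅
cl(A)  = {7,6,1,4,5,2,3}
∂A     = {7,6,1,4,5,2,3}

interior: largest open inside A is ∅ (from ∅)
cl via duality: int({7,1,4,5}) = ∅, so X∖∅ = {7,6,1,4,5,2,3}
cl∖int = {7,6,1,4,5,2,3}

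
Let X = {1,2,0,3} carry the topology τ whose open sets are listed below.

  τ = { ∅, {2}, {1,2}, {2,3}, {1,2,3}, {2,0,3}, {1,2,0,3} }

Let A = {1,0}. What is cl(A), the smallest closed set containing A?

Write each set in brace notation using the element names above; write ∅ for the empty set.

{1,0}

closure: X∖int(X∖A) = X∖{2,3} = {1,0}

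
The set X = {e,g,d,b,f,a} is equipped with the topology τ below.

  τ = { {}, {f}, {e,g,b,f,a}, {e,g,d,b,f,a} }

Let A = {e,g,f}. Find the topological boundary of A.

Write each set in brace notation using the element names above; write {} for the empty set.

{e,g,d,b,a}

interior: largest open inside A is {f} (from {}, {f})
cl via duality: int({d,b,a}) = {}, so X∖{} = {e,g,d,b,f,a}
cl∖int = {e,g,d,b,a}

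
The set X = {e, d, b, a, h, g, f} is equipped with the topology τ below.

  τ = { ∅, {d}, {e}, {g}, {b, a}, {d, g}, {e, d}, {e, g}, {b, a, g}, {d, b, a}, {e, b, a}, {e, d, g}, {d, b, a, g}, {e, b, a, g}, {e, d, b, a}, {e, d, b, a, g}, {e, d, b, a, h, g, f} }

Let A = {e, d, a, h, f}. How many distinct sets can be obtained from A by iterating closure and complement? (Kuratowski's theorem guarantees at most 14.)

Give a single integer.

10

closure: X∖int(X∖A) = X∖{g} = {e, d, b, a, h, f}
Let k=closure and c=complement:
  1. A     = {e, d, a, h, f}
  2. kA    = {e, d, b, a, h, f}
  3. cA    = {b, g}
  4. ckA   = {g}
  5. kcA   = {b, a, h, g, f}
  6. kckA  = {h, g, f}
  7. ckcA  = {e, d}
  8. ckckA = {e, d, b, a}
  9. kckcA = {e, d, h, f}
  10. ckckcA = {b, a, g}
— saturated at 10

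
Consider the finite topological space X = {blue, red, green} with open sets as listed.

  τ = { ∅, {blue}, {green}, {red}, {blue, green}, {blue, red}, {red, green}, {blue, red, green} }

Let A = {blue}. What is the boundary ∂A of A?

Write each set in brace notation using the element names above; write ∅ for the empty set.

opens ⊆ A: ∅, {blue}; union → int = {blue}
complement {red, green}; its interior {red, green}; cl(A) = X∖{red, green} = {blue}
boundary = {blue} ∖ {blue} = ∅

∅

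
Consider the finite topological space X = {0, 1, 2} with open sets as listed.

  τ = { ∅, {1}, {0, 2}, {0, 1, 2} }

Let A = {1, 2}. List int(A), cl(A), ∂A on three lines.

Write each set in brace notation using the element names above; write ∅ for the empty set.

interior: largest open inside A is {1} (from ∅, {1})
cl via duality: int({0}) = ∅, so X∖∅ = {0, 1, 2}
cl∖int = {0, 2}

int(A) = {1}
cl(A)  = {0, 1, 2}
∂A     = {0, 2}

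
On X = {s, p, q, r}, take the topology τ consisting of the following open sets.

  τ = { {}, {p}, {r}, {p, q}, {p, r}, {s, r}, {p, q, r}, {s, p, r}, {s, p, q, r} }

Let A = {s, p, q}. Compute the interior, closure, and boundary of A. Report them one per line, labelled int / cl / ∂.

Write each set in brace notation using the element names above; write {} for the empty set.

U open, U⊆A: {}, {p}, {p, q}. int(A) = ⋃ = {p, q}
X∖A={r}, int(X∖A)={r}, hence cl(A)={s, p, q}
∂A: remove int from cl → {s}

int(A) = {p, q}
cl(A)  = {s, p, q}
∂A     = {s}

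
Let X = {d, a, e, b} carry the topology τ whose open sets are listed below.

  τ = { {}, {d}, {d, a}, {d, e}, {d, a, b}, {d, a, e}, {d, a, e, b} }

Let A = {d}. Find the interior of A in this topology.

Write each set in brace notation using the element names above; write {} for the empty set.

{d}

U open, U⊆A: {}, {d}. int(A) = ⋃ = {d}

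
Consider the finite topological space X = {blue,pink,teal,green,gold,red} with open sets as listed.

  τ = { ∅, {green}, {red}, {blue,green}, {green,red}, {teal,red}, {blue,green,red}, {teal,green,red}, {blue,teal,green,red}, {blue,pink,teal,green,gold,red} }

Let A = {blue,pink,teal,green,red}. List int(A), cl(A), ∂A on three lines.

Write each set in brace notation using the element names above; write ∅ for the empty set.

int(A) = {blue,teal,green,red}
cl(A)  = {blue,pink,teal,green,gold,red}
∂A     = {pink,gold}

interior: largest open inside A is {blue,teal,green,red} (from ∅, {red}, {green}, {teal,red}, {blue,green}, {green,red}, {teal,green,red}, {blue,green,red}, {blue,teal,green,red})
cl via duality: int({gold}) = ∅, so X∖∅ = {blue,pink,teal,green,gold,red}
cl∖int = {pink,gold}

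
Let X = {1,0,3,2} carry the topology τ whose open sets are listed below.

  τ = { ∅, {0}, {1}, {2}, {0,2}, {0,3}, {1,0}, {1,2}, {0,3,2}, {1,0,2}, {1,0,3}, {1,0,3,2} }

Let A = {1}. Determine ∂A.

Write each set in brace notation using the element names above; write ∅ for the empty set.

open subsets of A: ∅, {1}; so int(A) = {1}
closure: X∖int(X∖A) = X∖{0,3,2} = {1}
∂A = {1} minus {1} = ∅

∅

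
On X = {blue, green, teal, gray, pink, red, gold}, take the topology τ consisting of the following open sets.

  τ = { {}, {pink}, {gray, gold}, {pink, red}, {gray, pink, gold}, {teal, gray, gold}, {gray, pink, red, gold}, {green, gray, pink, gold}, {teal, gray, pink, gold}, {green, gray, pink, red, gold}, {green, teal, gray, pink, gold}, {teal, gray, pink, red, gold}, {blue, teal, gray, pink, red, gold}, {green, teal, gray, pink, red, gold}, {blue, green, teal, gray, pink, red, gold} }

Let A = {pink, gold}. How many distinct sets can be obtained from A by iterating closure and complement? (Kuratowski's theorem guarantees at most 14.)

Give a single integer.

10

closure: X∖int(X∖A) = X∖{} = {blue, green, teal, gray, pink, red, gold}
Let k=closure and c=complement:
  1. A     = {pink, gold}
  2. kA    = {blue, green, teal, gray, pink, red, gold}
  3. cA    = {blue, green, teal, gray, red}
  4. ckA   = {}
  5. kcA   = {blue, green, teal, gray, red, gold}
  6. ckcA  = {pink}
  7. kckcA = {blue, green, pink, red}
  8. ckckcA = {teal, gray, gold}
  9. kckckcA = {blue, green, teal, gray, gold}
  10. ckckckcA = {pink, red}
— saturated at 10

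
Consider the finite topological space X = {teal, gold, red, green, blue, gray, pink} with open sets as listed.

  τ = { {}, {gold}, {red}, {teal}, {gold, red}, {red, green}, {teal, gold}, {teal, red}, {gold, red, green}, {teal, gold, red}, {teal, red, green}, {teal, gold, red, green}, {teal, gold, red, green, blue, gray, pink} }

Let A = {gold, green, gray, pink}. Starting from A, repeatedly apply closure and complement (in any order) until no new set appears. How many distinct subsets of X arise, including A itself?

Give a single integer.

X∖A={teal, red, blue}, int(X∖A)={teal, red}, hence cl(A)={gold, green, blue, gray, pink}
Orbit (k=closure, c=complement):
  1. A     = {gold, green, gray, pink}
  2. kA    = {gold, green, blue, gray, pink}
  3. cA    = {teal, red, blue}
  4. ckA   = {teal, red}
  5. kcA   = {teal, red, green, blue, gray, pink}
  6. ckcA  = {gold}
  7. kckcA = {gold, blue, gray, pink}
  8. ckckcA = {teal, red, green}
(closed under both — stop)

8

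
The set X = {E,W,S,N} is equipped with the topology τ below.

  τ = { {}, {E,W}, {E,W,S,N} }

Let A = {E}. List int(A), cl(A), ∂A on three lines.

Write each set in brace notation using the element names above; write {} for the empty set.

int(A) = {}
cl(A)  = {E,W,S,N}
∂A     = {E,W,S,N}

opens ⊆ A: {}; union → int = {}
complement {W,S,N}; its interior {}; cl(A) = X∖{} = {E,W,S,N}
boundary = {E,W,S,N} ∖ {} = {E,W,S,N}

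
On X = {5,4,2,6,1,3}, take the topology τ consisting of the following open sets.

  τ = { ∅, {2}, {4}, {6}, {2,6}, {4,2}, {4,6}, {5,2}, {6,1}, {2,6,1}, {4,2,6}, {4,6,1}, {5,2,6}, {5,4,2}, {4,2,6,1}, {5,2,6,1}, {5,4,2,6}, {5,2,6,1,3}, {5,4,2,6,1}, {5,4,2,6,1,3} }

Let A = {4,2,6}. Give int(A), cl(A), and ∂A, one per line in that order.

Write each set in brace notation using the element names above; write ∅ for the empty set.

int(A) = {4,2,6}
cl(A)  = {5,4,2,6,1,3}
∂A     = {5,1,3}

open subsets of A: ∅, {6}, {4}, {2}, {4,2}, {2,6}, {4,6}, {4,2,6}; so int(A) = {4,2,6}
closure: X∖int(X∖A) = X∖∅ = {5,4,2,6,1,3}
∂A = {5,4,2,6,1,3} minus {4,2,6} = {5,1,3}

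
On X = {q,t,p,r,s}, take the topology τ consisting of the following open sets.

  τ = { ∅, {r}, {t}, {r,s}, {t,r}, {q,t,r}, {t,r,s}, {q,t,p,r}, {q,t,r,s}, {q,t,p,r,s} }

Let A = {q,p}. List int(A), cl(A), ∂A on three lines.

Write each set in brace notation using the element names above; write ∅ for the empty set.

opens ⊆ A: ∅; union → int = ∅
complement {t,r,s}; its interior {t,r,s}; cl(A) = X∖{t,r,s} = {q,p}
boundary = {q,p} ∖ ∅ = {q,p}

int(A) = ∅
cl(A)  = {q,p}
∂A     = {q,p}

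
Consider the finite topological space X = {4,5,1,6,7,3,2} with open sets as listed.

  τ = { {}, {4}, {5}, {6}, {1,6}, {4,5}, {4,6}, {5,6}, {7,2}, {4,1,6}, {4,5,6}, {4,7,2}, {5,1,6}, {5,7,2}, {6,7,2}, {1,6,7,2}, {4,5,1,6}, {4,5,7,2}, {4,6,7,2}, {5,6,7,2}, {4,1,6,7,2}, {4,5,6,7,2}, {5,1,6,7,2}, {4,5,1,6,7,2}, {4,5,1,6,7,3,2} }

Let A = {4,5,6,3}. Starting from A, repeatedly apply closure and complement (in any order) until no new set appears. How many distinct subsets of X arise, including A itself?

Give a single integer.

closure: X∖int(X∖A) = X∖{7,2} = {4,5,1,6,3}
Let k=closure and c=complement:
  1. A     = {4,5,6,3}
  2. kA    = {4,5,1,6,3}
  3. cA    = {1,7,2}
  4. ckA   = {7,2}
  5. kcA   = {1,7,3,2}
  6. kckA  = {7,3,2}
  7. ckcA  = {4,5,6}
  8. ckckA = {4,5,1,6}
— saturated at 8

8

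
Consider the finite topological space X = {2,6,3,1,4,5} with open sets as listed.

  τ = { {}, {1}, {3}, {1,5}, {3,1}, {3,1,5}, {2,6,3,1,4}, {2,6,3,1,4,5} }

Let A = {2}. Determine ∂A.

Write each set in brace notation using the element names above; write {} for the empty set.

U open, U⊆A: {}. int(A) = ⋃ = {}
X∖A={6,3,1,4,5}, int(X∖A)={3,1,5}, hence cl(A)={2,6,4}
∂A: remove int from cl → {2,6,4}

{2,6,4}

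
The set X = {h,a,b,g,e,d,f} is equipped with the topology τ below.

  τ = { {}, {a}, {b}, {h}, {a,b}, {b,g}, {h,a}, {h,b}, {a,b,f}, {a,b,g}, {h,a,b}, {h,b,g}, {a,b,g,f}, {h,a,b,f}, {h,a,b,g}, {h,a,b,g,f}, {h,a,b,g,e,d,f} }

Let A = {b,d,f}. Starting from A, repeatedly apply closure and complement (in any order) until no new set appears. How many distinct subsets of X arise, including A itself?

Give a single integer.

8

cl via duality: int({h,a,g,e}) = {h,a}, so X∖{h,a} = {b,g,e,d,f}
Write k for closure, c for complement:
  1. A     = {b,d,f}
  2. kA    = {b,g,e,d,f}
  3. cA    = {h,a,g,e}
  4. ckA   = {h,a}
  5. kcA   = {h,a,g,e,d,f}
  6. kckA  = {h,a,e,d,f}
  7. ckcA  = {b}
  8. ckckA = {b,g}
applying k or c yields no new set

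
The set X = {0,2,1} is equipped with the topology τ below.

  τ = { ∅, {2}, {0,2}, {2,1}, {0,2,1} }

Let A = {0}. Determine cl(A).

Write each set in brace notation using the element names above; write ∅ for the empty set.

{0}

complement {2,1}; its interior {2,1}; cl(A) = X∖{2,1} = {0}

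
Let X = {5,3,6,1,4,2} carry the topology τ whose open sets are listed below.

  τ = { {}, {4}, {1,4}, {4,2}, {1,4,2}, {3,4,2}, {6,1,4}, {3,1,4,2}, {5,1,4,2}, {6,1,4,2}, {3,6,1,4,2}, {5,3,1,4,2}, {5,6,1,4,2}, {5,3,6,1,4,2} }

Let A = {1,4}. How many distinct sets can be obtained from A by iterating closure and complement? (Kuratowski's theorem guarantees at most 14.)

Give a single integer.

4

X∖A={5,3,6,2}, int(X∖A)={}, hence cl(A)={5,3,6,1,4,2}
Orbit (k=closure, c=complement):
  1. A     = {1,4}
  2. kA    = {5,3,6,1,4,2}
  3. cA    = {5,3,6,2}
  4. ckA   = {}
(closed under both — stop)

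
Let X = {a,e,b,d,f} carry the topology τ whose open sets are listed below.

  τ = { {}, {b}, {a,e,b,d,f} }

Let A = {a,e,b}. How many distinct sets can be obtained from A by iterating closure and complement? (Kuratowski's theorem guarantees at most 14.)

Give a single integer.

X∖A={d,f}, int(X∖A)={}, hence cl(A)={a,e,b,d,f}
Orbit (k=closure, c=complement):
  1. A     = {a,e,b}
  2. kA    = {a,e,b,d,f}
  3. cA    = {d,f}
  4. ckA   = {}
  5. kcA   = {a,e,d,f}
  6. ckcA  = {b}
(closed under both — stop)

6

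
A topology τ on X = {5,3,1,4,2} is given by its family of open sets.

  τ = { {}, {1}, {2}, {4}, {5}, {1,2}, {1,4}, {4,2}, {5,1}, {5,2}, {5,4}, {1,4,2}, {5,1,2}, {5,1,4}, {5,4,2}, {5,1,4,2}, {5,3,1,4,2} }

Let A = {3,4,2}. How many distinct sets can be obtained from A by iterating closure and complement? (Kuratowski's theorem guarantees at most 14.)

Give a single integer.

cl via duality: int({5,1}) = {5,1}, so X∖{5,1} = {3,4,2}
Write k for closure, c for complement:
  1. A     = {3,4,2}
  2. cA    = {5,1}
  3. kcA   = {5,3,1}
  4. ckcA  = {4,2}
applying k or c yields no new set

4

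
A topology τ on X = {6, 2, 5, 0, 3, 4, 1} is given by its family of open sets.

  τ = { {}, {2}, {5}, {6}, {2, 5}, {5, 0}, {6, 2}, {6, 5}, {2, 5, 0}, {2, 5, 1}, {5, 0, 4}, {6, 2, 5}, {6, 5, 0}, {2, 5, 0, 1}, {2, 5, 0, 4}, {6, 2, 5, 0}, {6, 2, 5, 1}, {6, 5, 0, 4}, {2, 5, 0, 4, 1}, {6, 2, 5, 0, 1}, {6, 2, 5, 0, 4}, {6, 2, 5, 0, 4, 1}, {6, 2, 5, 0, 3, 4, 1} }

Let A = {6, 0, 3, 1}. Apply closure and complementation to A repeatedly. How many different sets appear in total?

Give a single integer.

8

cl via duality: int({2, 5, 4}) = {2, 5}, so X∖{2, 5} = {6, 0, 3, 4, 1}
Write k for closure, c for complement:
  1. A     = {6, 0, 3, 1}
  2. kA    = {6, 0, 3, 4, 1}
  3. cA    = {2, 5, 4}
  4. ckA   = {2, 5}
  5. kcA   = {2, 5, 0, 3, 4, 1}
  6. ckcA  = {6}
  7. kckcA = {6, 3}
  8. ckckcA = {2, 5, 0, 4, 1}
applying k or c yields no new set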